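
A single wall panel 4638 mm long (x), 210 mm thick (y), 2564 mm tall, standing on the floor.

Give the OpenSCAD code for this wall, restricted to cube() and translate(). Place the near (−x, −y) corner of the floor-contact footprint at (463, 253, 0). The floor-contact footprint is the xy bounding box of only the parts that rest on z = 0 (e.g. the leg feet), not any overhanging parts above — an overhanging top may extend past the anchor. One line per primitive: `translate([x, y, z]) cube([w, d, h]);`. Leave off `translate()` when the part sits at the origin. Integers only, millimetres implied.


translate([463, 253, 0]) cube([4638, 210, 2564]);


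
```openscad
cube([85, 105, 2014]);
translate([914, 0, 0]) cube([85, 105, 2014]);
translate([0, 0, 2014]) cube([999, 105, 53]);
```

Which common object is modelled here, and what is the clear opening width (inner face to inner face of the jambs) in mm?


A door frame. The clear opening width is 829 mm.

Two 2014 mm tall posts with a header on top — a door frame. The left jamb is 85 mm wide at x = 0; the right jamb starts at x = 914. The clear opening is 914 − 85 = 829 mm.


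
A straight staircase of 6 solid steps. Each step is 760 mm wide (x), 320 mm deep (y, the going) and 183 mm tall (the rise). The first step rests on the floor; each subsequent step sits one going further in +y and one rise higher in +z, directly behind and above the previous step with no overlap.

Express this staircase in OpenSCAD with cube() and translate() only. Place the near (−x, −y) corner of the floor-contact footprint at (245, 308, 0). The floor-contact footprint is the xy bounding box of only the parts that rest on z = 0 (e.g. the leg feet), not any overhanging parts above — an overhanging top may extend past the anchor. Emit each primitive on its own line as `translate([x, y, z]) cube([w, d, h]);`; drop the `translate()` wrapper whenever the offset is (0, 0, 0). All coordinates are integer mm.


translate([245, 308, 0]) cube([760, 320, 183]);
translate([245, 628, 183]) cube([760, 320, 183]);
translate([245, 948, 366]) cube([760, 320, 183]);
translate([245, 1268, 549]) cube([760, 320, 183]);
translate([245, 1588, 732]) cube([760, 320, 183]);
translate([245, 1908, 915]) cube([760, 320, 183]);


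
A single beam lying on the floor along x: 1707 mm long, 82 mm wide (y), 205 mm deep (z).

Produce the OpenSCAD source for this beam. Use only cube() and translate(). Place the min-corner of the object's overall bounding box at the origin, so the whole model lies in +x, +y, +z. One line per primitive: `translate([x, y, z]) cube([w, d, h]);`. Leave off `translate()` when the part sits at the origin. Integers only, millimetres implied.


cube([1707, 82, 205]);


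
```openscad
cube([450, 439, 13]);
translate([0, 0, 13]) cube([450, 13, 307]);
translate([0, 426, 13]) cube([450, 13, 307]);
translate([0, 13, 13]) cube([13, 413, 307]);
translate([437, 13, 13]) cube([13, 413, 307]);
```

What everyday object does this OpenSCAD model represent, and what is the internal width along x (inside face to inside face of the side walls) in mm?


An open box. The internal width is 424 mm.

A 450×439 base slab with four walls standing on it — an open box. The base is 450 mm wide and the walls are 13 mm thick, so the internal width is 450 − 2 × 13 = 424 mm.


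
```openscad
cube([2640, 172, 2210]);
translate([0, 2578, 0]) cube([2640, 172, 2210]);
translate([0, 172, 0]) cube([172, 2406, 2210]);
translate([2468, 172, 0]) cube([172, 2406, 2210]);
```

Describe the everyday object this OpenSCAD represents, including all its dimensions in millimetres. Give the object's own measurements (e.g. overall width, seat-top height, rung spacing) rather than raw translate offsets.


The wall frame of a small rectangular building: four walls, each 2210 mm tall and 172 mm thick, enclosing a footprint 2640 mm (x) by 2750 mm (y) outside-to-outside, with no floor or roof. The front and back walls (the −y and +y sides) span the full width; the two side walls fit between them.


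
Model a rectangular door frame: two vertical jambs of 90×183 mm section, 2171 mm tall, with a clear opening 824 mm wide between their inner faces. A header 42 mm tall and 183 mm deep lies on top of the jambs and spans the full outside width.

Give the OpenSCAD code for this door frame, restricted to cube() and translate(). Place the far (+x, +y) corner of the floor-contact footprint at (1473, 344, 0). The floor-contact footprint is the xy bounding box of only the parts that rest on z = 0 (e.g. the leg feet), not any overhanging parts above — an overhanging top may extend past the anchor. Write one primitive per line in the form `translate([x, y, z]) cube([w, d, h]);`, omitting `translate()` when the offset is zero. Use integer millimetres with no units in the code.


translate([469, 161, 0]) cube([90, 183, 2171]);
translate([1383, 161, 0]) cube([90, 183, 2171]);
translate([469, 161, 2171]) cube([1004, 183, 42]);


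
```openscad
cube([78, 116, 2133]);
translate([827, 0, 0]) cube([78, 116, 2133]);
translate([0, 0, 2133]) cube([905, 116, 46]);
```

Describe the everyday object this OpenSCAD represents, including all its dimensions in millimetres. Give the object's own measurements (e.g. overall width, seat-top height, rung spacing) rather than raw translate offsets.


A door frame. The clear opening is 749 mm wide and 2133 mm high. Two 78 mm wide jambs, 116 mm deep, stand either side of the opening from the floor to the top of the opening. A 46 mm thick head sits across the top of both jambs, spanning the full outside width of the frame.


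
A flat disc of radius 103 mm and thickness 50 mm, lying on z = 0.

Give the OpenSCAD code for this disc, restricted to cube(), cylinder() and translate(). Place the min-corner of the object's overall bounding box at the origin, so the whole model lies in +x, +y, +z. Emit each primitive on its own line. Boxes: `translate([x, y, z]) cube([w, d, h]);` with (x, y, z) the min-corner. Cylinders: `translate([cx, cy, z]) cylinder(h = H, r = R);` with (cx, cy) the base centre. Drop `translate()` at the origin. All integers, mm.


translate([103, 103, 0]) cylinder(h = 50, r = 103);


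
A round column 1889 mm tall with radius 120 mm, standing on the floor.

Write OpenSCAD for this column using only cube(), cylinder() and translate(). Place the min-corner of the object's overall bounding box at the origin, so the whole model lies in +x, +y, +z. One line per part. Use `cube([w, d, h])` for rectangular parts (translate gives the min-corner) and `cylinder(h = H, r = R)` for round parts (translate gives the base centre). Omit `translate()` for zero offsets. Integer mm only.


translate([120, 120, 0]) cylinder(h = 1889, r = 120);


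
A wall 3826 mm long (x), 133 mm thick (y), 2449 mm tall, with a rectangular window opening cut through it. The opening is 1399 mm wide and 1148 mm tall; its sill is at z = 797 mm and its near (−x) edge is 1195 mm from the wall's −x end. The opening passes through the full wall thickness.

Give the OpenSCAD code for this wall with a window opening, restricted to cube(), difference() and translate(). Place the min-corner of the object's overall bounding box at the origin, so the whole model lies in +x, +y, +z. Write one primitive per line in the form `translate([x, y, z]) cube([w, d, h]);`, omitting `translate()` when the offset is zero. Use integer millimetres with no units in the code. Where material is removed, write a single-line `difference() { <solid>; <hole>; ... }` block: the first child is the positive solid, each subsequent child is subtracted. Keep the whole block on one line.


difference() { cube([3826, 133, 2449]); translate([1195, 0, 797]) cube([1399, 133, 1148]); }


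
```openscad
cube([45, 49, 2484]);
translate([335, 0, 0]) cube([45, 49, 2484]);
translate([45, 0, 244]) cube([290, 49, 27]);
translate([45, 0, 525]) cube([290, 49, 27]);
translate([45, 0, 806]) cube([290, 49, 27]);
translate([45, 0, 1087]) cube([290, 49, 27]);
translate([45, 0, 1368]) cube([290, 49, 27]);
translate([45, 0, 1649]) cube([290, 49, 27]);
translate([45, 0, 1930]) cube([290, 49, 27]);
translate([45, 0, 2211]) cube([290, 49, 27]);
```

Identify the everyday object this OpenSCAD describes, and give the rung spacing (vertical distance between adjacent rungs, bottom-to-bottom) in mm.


A ladder. The rung spacing is 281 mm.

Two tall 45×49 posts with 8 short bars between them — a ladder. Adjacent rungs sit at z = 244 and z = 525, so the spacing is 525 − 244 = 281 mm.


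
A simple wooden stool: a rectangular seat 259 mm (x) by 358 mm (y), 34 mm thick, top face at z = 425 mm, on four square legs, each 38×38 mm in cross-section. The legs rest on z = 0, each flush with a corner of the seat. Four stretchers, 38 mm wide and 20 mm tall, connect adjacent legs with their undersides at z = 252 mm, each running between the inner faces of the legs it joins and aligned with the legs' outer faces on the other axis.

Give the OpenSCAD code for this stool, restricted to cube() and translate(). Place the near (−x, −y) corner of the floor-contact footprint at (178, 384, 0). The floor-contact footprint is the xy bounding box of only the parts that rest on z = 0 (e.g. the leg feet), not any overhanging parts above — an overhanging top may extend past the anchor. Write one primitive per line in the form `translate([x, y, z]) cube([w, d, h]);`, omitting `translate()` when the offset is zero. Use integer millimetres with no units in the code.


translate([178, 384, 391]) cube([259, 358, 34]);
translate([178, 384, 0]) cube([38, 38, 391]);
translate([399, 384, 0]) cube([38, 38, 391]);
translate([178, 704, 0]) cube([38, 38, 391]);
translate([399, 704, 0]) cube([38, 38, 391]);
translate([216, 384, 252]) cube([183, 38, 20]);
translate([216, 704, 252]) cube([183, 38, 20]);
translate([178, 422, 252]) cube([38, 282, 20]);
translate([399, 422, 252]) cube([38, 282, 20]);


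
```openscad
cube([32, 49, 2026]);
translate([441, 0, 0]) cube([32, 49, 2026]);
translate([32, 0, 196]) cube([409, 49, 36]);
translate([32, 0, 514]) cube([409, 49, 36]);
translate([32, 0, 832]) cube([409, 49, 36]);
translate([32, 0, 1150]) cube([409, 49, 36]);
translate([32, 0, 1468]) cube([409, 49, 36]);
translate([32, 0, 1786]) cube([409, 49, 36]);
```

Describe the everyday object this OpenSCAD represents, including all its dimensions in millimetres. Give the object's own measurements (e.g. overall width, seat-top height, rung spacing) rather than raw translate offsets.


A straight ladder. Two 32×49 mm vertical rails, 2026 mm tall, stand 473 mm apart (outside-to-outside) with their front faces coplanar on the −y side. 6 rungs, each 49 mm deep and 36 mm tall, span between the inner faces of the rails, front faces flush with the rails. The lowest rung's underside is at z = 196 mm and rungs are spaced 318 mm apart (underside to underside).


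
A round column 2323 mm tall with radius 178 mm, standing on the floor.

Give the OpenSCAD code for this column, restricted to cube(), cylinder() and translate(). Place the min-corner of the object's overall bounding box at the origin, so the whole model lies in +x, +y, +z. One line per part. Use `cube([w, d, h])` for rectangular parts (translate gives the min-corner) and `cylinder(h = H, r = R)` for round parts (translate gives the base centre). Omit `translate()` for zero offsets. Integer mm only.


translate([178, 178, 0]) cylinder(h = 2323, r = 178);


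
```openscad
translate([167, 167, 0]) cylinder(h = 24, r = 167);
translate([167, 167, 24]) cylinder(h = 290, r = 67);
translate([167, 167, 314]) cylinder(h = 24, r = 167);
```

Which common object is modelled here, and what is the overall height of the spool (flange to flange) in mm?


A spool. The overall height is 338 mm.

Three coaxial cylinders, large–small–large — a spool. Two 24 mm flanges and a 290 mm core give 24 + 290 + 24 = 338 mm.


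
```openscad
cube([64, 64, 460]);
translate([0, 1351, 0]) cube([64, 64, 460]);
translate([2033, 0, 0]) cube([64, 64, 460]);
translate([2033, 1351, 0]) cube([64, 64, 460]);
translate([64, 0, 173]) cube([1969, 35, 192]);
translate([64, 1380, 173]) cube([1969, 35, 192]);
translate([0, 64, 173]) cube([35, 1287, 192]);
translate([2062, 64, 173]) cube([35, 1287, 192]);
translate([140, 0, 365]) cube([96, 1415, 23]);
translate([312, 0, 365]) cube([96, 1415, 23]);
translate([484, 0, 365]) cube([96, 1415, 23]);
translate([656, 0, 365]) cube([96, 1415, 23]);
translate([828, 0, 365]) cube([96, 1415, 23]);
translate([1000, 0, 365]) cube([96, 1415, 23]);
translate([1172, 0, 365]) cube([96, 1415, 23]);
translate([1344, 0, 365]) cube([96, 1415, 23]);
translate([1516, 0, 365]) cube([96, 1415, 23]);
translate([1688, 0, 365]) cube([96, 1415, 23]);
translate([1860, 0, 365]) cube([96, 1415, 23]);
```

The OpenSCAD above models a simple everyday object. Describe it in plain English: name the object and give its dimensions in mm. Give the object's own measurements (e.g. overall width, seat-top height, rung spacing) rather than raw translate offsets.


A bed frame 2097 mm long (x) by 1415 mm wide (y). Four 64×64 mm corner posts, 460 mm tall, at the corners of the footprint. Four rails of 35 mm thickness and 192 mm height run between adjacent posts with their undersides at z = 173 mm, their outer faces flush with the outside of the frame (the two x-running rails run between the posts' inner faces; the two y-running rails run between the posts' inner faces). 11 slats, each 96 mm wide (x) and 23 mm thick, lie across the top of the two x-running rails, running the full 1415 mm width of the frame in y; along x they sit between the end posts with a 76 mm gap after the −x posts and between neighbouring slats, leaving 77 mm before the +x posts.


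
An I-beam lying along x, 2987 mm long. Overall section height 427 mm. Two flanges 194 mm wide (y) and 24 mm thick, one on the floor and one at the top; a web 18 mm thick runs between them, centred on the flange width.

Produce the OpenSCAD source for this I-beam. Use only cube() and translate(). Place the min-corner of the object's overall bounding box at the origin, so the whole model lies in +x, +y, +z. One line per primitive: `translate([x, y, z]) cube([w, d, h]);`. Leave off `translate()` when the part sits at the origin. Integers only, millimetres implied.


cube([2987, 194, 24]);
translate([0, 88, 24]) cube([2987, 18, 379]);
translate([0, 0, 403]) cube([2987, 194, 24]);


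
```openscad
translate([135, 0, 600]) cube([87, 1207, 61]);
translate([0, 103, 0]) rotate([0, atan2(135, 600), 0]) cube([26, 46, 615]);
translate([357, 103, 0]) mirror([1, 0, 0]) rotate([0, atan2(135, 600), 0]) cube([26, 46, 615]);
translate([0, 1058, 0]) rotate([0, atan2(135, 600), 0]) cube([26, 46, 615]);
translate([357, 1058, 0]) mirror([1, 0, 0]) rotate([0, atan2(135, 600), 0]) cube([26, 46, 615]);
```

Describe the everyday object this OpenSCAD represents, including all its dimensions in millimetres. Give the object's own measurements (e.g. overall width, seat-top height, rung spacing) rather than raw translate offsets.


A sawhorse. A 87×1207×61 mm beam (x, y, z) sits on two A-frame leg pairs. Each pair is two raked legs of 26×46 mm section (46 mm along y) splaying symmetrically in x. Each leg rises 600 mm vertically over 135 mm of horizontal reach and is 615 mm long along its own axis. Every leg's outer bottom edge rests on the floor and its outer top edge meets a bottom edge of the beam — the left legs (tilting toward +x) meet the beam's −x bottom edge, the right legs (their mirror images, tilting toward −x) meet its +x bottom edge — so the leg tops tuck under the beam, the beam's underside is 600 mm above the floor, and the feet are 357 mm apart outside-to-outside with the beam centred between them. The two leg pairs are set in 103 mm from either end of the beam.


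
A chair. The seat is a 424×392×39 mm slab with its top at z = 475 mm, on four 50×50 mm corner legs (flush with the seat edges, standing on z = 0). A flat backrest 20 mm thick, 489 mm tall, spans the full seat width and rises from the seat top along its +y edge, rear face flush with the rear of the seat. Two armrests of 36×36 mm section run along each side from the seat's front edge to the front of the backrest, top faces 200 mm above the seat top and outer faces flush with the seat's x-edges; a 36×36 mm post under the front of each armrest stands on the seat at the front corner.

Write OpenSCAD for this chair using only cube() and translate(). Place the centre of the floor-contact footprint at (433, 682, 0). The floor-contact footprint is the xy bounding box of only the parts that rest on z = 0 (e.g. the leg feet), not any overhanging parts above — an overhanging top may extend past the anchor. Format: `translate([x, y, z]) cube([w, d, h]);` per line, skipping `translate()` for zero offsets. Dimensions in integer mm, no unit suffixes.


translate([221, 486, 436]) cube([424, 392, 39]);
translate([221, 486, 0]) cube([50, 50, 436]);
translate([595, 486, 0]) cube([50, 50, 436]);
translate([221, 828, 0]) cube([50, 50, 436]);
translate([595, 828, 0]) cube([50, 50, 436]);
translate([221, 858, 475]) cube([424, 20, 489]);
translate([221, 486, 639]) cube([36, 372, 36]);
translate([609, 486, 639]) cube([36, 372, 36]);
translate([221, 486, 475]) cube([36, 36, 164]);
translate([609, 486, 475]) cube([36, 36, 164]);


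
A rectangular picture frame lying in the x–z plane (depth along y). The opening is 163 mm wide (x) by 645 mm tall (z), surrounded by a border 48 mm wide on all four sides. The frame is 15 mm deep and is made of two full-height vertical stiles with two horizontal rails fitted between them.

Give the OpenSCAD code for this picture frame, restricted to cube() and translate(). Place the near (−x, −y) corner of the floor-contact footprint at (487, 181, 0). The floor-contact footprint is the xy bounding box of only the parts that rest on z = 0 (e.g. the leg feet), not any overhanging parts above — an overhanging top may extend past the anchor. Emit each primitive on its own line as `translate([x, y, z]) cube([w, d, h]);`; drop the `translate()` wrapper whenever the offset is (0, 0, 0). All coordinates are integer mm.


translate([487, 181, 0]) cube([48, 15, 741]);
translate([698, 181, 0]) cube([48, 15, 741]);
translate([535, 181, 0]) cube([163, 15, 48]);
translate([535, 181, 693]) cube([163, 15, 48]);


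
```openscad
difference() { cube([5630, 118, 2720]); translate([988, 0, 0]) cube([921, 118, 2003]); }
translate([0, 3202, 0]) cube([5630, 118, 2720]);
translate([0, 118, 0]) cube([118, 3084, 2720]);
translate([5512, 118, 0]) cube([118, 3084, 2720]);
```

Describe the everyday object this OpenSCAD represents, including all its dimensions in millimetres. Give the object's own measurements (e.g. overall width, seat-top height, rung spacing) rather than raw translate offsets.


A single room: four walls, each 2720 mm tall and 118 mm thick, enclosing an outside footprint 5630×3320 mm (x × y), no floor or roof. The front and back walls (−y and +y sides) run the full x-width; the side walls fit between their inner faces. A door opening 921 mm wide and 2003 mm tall is cut through the front wall from the floor up, its −x edge 988 mm from the wall's −x end.


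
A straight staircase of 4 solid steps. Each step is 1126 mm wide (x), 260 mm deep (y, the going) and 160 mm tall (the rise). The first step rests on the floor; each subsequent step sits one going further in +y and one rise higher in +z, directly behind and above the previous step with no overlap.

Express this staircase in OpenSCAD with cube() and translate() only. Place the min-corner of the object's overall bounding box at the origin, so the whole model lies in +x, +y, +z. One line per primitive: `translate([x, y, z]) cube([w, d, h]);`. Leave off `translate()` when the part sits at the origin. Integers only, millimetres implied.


cube([1126, 260, 160]);
translate([0, 260, 160]) cube([1126, 260, 160]);
translate([0, 520, 320]) cube([1126, 260, 160]);
translate([0, 780, 480]) cube([1126, 260, 160]);


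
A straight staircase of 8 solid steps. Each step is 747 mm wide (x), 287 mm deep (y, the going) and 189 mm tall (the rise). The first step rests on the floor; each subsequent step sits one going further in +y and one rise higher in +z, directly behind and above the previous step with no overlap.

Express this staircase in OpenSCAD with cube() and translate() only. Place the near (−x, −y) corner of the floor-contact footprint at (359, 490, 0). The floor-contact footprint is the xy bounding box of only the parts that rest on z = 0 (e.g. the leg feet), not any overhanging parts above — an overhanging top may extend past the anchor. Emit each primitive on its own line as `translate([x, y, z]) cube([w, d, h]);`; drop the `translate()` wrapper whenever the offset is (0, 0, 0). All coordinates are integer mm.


translate([359, 490, 0]) cube([747, 287, 189]);
translate([359, 777, 189]) cube([747, 287, 189]);
translate([359, 1064, 378]) cube([747, 287, 189]);
translate([359, 1351, 567]) cube([747, 287, 189]);
translate([359, 1638, 756]) cube([747, 287, 189]);
translate([359, 1925, 945]) cube([747, 287, 189]);
translate([359, 2212, 1134]) cube([747, 287, 189]);
translate([359, 2499, 1323]) cube([747, 287, 189]);


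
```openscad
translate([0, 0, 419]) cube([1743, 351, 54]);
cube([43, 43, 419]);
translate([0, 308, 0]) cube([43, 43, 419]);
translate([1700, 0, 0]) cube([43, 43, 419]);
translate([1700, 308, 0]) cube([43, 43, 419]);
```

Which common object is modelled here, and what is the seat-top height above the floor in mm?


A bench. The seat-top height is 473 mm.

A long slab on four corner posts — a bench. The slab sits at z = 419 with thickness 54, so the top is 419 + 54 = 473 mm.


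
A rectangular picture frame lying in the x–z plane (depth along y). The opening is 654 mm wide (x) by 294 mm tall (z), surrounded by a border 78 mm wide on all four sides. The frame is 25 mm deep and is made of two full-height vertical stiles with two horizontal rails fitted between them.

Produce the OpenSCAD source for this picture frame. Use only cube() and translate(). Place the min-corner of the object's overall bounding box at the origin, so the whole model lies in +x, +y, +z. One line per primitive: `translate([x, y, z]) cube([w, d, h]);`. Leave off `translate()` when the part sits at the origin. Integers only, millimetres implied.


cube([78, 25, 450]);
translate([732, 0, 0]) cube([78, 25, 450]);
translate([78, 0, 0]) cube([654, 25, 78]);
translate([78, 0, 372]) cube([654, 25, 78]);


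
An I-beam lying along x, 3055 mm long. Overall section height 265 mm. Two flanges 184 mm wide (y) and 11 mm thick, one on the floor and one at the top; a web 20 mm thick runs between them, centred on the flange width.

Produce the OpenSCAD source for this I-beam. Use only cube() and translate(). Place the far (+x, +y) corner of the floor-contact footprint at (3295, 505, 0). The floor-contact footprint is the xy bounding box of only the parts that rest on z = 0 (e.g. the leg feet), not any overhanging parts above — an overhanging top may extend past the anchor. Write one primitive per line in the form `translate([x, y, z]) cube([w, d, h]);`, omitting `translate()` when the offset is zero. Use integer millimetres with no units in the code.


translate([240, 321, 0]) cube([3055, 184, 11]);
translate([240, 403, 11]) cube([3055, 20, 243]);
translate([240, 321, 254]) cube([3055, 184, 11]);


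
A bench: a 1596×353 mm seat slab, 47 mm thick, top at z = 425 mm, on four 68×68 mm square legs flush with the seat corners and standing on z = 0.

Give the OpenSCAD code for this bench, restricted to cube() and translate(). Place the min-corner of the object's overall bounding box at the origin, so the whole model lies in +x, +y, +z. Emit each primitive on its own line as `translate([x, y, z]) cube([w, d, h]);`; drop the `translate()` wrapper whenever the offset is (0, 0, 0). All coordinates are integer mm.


translate([0, 0, 378]) cube([1596, 353, 47]);
cube([68, 68, 378]);
translate([0, 285, 0]) cube([68, 68, 378]);
translate([1528, 0, 0]) cube([68, 68, 378]);
translate([1528, 285, 0]) cube([68, 68, 378]);


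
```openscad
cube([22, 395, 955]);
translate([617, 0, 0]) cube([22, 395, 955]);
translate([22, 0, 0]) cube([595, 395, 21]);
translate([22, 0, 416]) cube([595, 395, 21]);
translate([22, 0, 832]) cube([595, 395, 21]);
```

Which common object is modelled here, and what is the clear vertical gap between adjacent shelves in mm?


A bookshelf. The clear shelf gap is 395 mm.

Two tall side panels with 3 horizontal boards between them — a bookshelf. The first two shelf undersides are at z = 0 and z = 416; with shelf thickness 21, the clear gap is 416 − 0 − 21 = 395 mm.


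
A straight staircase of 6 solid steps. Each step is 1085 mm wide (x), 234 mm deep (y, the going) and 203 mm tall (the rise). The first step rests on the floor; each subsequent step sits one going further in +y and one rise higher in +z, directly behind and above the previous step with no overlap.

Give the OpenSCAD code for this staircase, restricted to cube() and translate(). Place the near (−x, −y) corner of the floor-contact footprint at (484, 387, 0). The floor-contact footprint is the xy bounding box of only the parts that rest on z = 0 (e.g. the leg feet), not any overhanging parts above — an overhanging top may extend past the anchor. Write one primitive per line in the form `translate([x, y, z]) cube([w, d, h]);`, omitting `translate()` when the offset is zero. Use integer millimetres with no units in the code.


translate([484, 387, 0]) cube([1085, 234, 203]);
translate([484, 621, 203]) cube([1085, 234, 203]);
translate([484, 855, 406]) cube([1085, 234, 203]);
translate([484, 1089, 609]) cube([1085, 234, 203]);
translate([484, 1323, 812]) cube([1085, 234, 203]);
translate([484, 1557, 1015]) cube([1085, 234, 203]);


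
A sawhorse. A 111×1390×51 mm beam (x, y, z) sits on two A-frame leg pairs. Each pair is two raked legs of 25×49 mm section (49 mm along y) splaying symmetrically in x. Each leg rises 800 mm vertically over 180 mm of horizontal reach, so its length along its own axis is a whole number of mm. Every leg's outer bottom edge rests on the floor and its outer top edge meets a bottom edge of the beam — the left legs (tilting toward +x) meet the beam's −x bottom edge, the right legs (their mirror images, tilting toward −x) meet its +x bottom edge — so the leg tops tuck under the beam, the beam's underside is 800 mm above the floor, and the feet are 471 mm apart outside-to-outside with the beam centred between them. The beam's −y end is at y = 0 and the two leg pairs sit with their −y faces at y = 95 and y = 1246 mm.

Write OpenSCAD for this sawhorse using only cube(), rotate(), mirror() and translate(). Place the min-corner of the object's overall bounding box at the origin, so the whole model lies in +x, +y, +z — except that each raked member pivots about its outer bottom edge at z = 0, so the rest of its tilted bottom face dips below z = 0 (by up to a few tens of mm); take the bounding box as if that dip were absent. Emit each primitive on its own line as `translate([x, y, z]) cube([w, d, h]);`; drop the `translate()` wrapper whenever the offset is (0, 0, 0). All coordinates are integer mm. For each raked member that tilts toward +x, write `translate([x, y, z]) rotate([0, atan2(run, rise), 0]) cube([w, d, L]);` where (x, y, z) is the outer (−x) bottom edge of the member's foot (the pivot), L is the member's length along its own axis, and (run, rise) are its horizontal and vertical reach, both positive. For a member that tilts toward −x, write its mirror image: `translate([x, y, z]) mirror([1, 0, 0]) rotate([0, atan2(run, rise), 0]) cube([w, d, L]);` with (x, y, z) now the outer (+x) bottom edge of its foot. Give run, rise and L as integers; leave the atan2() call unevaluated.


// leg length = √(180² + 800²) = 820
// right-leg outer foot x = 2·180 + 111 = 471
// beam min-corner = (180, 0, 800)
translate([180, 0, 800]) cube([111, 1390, 51]);
translate([0, 95, 0]) rotate([0, atan2(180, 800), 0]) cube([25, 49, 820]);
translate([471, 95, 0]) mirror([1, 0, 0]) rotate([0, atan2(180, 800), 0]) cube([25, 49, 820]);
translate([0, 1246, 0]) rotate([0, atan2(180, 800), 0]) cube([25, 49, 820]);
translate([471, 1246, 0]) mirror([1, 0, 0]) rotate([0, atan2(180, 800), 0]) cube([25, 49, 820]);


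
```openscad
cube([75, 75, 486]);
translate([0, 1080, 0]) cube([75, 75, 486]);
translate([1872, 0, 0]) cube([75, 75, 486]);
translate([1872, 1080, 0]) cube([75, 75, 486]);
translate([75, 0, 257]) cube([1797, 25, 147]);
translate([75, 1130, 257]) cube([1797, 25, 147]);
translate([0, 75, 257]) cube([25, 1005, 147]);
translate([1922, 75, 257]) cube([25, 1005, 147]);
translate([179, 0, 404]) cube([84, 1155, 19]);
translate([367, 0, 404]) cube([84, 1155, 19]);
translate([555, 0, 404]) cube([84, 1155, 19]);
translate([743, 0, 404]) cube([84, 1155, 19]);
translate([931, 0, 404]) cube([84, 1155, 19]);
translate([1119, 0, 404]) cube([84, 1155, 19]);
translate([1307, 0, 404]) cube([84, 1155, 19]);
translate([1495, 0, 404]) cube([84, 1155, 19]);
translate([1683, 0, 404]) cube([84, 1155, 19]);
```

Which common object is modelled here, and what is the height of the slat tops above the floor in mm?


A bed frame. The slat-top height is 423 mm.

Four posts, four rails, and a row of slats — a bed frame. Slats sit on the rails at z = 257 + 147 = 404; with slat thickness 19, the top is 423 mm.


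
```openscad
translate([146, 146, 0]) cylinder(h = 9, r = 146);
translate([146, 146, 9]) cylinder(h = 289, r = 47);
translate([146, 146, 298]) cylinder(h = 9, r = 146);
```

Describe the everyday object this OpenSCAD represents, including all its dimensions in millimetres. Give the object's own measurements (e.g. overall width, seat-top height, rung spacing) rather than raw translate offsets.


A spool: two coaxial disc flanges of radius 146 mm and thickness 9 mm, joined by a core cylinder of radius 47 mm and height 289 mm. The lower flange rests on z = 0 and the three cylinders share a vertical axis.


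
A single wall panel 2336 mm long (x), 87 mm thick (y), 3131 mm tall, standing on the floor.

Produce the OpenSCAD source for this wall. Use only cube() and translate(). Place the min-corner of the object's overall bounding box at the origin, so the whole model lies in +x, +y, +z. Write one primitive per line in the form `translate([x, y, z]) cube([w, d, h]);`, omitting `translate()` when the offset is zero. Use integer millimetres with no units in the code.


cube([2336, 87, 3131]);


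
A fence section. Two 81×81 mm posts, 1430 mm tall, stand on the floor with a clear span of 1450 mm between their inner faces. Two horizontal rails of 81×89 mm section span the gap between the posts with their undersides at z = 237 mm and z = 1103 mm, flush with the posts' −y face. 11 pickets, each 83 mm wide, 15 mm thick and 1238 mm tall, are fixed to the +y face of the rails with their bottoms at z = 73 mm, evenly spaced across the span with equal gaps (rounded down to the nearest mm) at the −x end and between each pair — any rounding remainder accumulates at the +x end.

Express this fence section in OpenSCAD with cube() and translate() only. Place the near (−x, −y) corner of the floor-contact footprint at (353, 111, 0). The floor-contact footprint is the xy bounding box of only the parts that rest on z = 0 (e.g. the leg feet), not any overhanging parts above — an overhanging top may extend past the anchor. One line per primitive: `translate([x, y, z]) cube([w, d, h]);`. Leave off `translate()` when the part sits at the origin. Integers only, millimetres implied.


translate([353, 111, 0]) cube([81, 81, 1430]);
translate([1884, 111, 0]) cube([81, 81, 1430]);
translate([434, 111, 237]) cube([1450, 81, 89]);
translate([434, 111, 1103]) cube([1450, 81, 89]);
translate([478, 192, 73]) cube([83, 15, 1238]);
translate([605, 192, 73]) cube([83, 15, 1238]);
translate([732, 192, 73]) cube([83, 15, 1238]);
translate([859, 192, 73]) cube([83, 15, 1238]);
translate([986, 192, 73]) cube([83, 15, 1238]);
translate([1113, 192, 73]) cube([83, 15, 1238]);
translate([1240, 192, 73]) cube([83, 15, 1238]);
translate([1367, 192, 73]) cube([83, 15, 1238]);
translate([1494, 192, 73]) cube([83, 15, 1238]);
translate([1621, 192, 73]) cube([83, 15, 1238]);
translate([1748, 192, 73]) cube([83, 15, 1238]);


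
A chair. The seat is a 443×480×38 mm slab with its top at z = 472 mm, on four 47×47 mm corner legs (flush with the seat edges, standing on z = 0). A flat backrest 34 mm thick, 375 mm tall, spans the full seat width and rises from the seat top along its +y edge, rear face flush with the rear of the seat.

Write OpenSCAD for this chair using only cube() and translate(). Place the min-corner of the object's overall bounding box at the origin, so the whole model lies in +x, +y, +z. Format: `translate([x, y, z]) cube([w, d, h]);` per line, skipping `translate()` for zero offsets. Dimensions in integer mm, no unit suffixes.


// leg_h = 472 - 38 = 434
translate([0, 0, 434]) cube([443, 480, 38]);
cube([47, 47, 434]);
translate([396, 0, 0]) cube([47, 47, 434]);
translate([0, 433, 0]) cube([47, 47, 434]);
translate([396, 433, 0]) cube([47, 47, 434]);
translate([0, 446, 472]) cube([443, 34, 375]);


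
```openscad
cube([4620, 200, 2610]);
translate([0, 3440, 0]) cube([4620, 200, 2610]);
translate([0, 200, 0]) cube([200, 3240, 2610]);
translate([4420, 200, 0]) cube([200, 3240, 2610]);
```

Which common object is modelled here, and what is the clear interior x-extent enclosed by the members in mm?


A house (or room) frame. The interior width is 4220 mm.

Four 2610 mm walls enclosing a rectangle with no floor or roof — a room or house frame. Outside width is 4620 mm and wall thickness is 200 mm, so the interior width is 4620 − 2 × 200 = 4220 mm.


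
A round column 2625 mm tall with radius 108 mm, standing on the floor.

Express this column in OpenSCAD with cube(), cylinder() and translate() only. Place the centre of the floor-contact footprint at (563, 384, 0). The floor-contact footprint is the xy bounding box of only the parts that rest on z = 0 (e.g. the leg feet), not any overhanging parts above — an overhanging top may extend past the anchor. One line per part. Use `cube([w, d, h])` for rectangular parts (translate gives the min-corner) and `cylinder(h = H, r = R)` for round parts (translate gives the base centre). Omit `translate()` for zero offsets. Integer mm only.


translate([563, 384, 0]) cylinder(h = 2625, r = 108);


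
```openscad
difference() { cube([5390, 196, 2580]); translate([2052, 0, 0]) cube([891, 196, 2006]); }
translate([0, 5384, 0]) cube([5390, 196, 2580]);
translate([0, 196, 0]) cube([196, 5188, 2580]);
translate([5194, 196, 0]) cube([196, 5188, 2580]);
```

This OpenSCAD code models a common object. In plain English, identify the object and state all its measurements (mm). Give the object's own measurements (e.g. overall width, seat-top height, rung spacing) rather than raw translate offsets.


A single room: four walls, each 2580 mm tall and 196 mm thick, enclosing an outside footprint 5390×5580 mm (x × y), no floor or roof. The front and back walls (−y and +y sides) run the full x-width; the side walls fit between their inner faces. A door opening 891 mm wide and 2006 mm tall is cut through the front wall from the floor up, its −x edge 2052 mm from the wall's −x end.


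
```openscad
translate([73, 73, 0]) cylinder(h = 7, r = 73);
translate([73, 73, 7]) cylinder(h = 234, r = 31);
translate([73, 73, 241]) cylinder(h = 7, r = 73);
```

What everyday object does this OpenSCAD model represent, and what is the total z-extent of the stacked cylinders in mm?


A spool. The overall height is 248 mm.

Three coaxial cylinders, large–small–large — a spool. Two 7 mm flanges and a 234 mm core give 7 + 234 + 7 = 248 mm.


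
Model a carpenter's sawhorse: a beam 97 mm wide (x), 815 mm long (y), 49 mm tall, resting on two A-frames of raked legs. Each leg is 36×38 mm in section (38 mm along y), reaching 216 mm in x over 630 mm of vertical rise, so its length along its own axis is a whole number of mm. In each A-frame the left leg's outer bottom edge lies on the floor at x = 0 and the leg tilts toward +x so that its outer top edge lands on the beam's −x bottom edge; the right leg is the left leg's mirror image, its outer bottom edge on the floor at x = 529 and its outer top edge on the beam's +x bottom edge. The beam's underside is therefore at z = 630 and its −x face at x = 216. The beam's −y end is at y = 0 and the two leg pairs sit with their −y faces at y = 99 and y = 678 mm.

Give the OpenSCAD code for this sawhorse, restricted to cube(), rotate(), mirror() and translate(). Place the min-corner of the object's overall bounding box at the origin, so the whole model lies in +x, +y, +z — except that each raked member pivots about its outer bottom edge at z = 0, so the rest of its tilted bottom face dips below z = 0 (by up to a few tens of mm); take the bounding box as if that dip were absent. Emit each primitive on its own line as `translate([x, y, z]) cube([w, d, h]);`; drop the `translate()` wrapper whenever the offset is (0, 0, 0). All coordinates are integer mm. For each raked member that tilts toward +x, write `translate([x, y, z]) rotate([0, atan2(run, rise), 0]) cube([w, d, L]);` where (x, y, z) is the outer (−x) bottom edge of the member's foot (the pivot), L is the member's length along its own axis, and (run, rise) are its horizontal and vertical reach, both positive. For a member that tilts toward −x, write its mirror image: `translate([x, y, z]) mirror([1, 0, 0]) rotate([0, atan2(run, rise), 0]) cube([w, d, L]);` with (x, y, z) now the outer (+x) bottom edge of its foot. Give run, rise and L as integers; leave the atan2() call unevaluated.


// leg length = √(216² + 630²) = 666
// right-leg outer foot x = 2·216 + 97 = 529
// beam min-corner = (216, 0, 630)
translate([216, 0, 630]) cube([97, 815, 49]);
translate([0, 99, 0]) rotate([0, atan2(216, 630), 0]) cube([36, 38, 666]);
translate([529, 99, 0]) mirror([1, 0, 0]) rotate([0, atan2(216, 630), 0]) cube([36, 38, 666]);
translate([0, 678, 0]) rotate([0, atan2(216, 630), 0]) cube([36, 38, 666]);
translate([529, 678, 0]) mirror([1, 0, 0]) rotate([0, atan2(216, 630), 0]) cube([36, 38, 666]);


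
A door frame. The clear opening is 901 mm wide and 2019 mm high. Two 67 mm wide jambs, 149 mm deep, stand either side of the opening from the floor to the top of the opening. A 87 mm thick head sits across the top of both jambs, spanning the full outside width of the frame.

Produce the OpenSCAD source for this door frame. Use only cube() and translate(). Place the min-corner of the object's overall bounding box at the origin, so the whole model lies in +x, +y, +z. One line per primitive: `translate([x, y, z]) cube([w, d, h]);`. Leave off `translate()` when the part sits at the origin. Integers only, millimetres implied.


cube([67, 149, 2019]);
translate([968, 0, 0]) cube([67, 149, 2019]);
translate([0, 0, 2019]) cube([1035, 149, 87]);


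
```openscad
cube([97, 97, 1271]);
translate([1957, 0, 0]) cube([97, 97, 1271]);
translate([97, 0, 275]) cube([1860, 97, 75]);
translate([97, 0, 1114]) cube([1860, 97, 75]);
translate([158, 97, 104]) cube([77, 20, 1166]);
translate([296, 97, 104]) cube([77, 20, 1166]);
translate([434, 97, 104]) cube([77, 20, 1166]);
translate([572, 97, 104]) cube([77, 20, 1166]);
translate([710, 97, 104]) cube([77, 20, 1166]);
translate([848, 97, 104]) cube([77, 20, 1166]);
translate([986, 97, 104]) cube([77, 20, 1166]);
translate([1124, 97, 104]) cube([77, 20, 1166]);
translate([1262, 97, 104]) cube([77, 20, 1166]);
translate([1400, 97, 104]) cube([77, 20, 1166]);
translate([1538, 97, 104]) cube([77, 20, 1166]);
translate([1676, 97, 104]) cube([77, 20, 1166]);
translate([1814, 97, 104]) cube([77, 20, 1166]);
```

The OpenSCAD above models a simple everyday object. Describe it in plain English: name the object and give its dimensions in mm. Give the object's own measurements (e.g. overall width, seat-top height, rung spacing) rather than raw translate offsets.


A fence section. Two 97×97 mm posts, 1271 mm tall, stand on the floor with a clear span of 1860 mm between their inner faces. Two horizontal rails of 97×75 mm section span the gap between the posts with their undersides at z = 275 mm and z = 1114 mm, flush with the posts' −y face. 13 pickets, each 77 mm wide, 20 mm thick and 1166 mm tall, are fixed to the +y face of the rails with their bottoms at z = 104 mm, spaced across the span with a 61 mm gap after the −x post and between neighbouring pickets, with 66 mm left before the +x post.
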